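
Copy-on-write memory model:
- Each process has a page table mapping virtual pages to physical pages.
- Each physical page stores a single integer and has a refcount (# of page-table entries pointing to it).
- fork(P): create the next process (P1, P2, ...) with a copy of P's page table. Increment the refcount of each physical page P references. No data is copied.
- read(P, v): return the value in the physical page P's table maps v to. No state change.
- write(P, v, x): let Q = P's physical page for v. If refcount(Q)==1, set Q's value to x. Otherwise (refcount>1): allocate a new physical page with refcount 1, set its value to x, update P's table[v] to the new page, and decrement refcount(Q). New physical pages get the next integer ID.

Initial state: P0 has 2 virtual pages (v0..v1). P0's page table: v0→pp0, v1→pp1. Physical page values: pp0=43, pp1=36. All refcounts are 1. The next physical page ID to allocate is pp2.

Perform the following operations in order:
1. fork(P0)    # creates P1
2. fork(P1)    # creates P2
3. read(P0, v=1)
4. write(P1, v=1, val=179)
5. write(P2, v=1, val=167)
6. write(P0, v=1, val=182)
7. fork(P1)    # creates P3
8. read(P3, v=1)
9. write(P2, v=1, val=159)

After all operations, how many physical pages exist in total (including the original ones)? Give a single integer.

Op 1: fork(P0) -> P1. 2 ppages; refcounts: pp0:2 pp1:2
Op 2: fork(P1) -> P2. 2 ppages; refcounts: pp0:3 pp1:3
Op 3: read(P0, v1) -> 36. No state change.
Op 4: write(P1, v1, 179). refcount(pp1)=3>1 -> COPY to pp2. 3 ppages; refcounts: pp0:3 pp1:2 pp2:1
Op 5: write(P2, v1, 167). refcount(pp1)=2>1 -> COPY to pp3. 4 ppages; refcounts: pp0:3 pp1:1 pp2:1 pp3:1
Op 6: write(P0, v1, 182). refcount(pp1)=1 -> write in place. 4 ppages; refcounts: pp0:3 pp1:1 pp2:1 pp3:1
Op 7: fork(P1) -> P3. 4 ppages; refcounts: pp0:4 pp1:1 pp2:2 pp3:1
Op 8: read(P3, v1) -> 179. No state change.
Op 9: write(P2, v1, 159). refcount(pp3)=1 -> write in place. 4 ppages; refcounts: pp0:4 pp1:1 pp2:2 pp3:1

Answer: 4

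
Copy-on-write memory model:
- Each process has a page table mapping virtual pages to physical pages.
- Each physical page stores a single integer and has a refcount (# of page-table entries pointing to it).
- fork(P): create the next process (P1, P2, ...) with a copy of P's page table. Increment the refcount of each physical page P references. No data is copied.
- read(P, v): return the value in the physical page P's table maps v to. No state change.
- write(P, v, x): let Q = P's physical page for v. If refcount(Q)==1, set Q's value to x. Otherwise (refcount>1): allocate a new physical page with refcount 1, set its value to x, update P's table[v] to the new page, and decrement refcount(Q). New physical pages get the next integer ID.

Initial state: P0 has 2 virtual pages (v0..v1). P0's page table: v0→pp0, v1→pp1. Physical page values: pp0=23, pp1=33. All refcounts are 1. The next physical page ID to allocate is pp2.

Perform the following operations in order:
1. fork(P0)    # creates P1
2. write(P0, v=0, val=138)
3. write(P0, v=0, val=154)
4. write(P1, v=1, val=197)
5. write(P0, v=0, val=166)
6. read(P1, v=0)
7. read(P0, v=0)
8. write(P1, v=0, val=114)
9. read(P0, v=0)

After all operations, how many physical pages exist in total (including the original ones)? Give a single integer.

Answer: 4

Derivation:
Op 1: fork(P0) -> P1. 2 ppages; refcounts: pp0:2 pp1:2
Op 2: write(P0, v0, 138). refcount(pp0)=2>1 -> COPY to pp2. 3 ppages; refcounts: pp0:1 pp1:2 pp2:1
Op 3: write(P0, v0, 154). refcount(pp2)=1 -> write in place. 3 ppages; refcounts: pp0:1 pp1:2 pp2:1
Op 4: write(P1, v1, 197). refcount(pp1)=2>1 -> COPY to pp3. 4 ppages; refcounts: pp0:1 pp1:1 pp2:1 pp3:1
Op 5: write(P0, v0, 166). refcount(pp2)=1 -> write in place. 4 ppages; refcounts: pp0:1 pp1:1 pp2:1 pp3:1
Op 6: read(P1, v0) -> 23. No state change.
Op 7: read(P0, v0) -> 166. No state change.
Op 8: write(P1, v0, 114). refcount(pp0)=1 -> write in place. 4 ppages; refcounts: pp0:1 pp1:1 pp2:1 pp3:1
Op 9: read(P0, v0) -> 166. No state change.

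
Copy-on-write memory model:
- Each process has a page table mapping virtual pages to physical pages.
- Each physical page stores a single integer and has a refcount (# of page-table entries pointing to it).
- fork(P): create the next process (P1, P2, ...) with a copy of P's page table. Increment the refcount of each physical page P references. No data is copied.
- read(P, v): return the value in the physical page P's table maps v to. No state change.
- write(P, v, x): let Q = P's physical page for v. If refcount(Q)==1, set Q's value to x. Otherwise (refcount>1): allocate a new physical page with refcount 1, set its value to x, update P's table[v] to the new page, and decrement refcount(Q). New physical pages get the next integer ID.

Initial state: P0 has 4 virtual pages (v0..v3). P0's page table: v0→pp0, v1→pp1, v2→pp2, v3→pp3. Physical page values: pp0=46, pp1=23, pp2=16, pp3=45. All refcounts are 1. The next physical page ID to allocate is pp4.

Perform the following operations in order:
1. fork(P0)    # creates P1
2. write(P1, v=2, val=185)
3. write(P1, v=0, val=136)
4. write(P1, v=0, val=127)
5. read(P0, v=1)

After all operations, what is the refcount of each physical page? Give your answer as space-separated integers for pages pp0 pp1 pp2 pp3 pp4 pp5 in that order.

Answer: 1 2 1 2 1 1

Derivation:
Op 1: fork(P0) -> P1. 4 ppages; refcounts: pp0:2 pp1:2 pp2:2 pp3:2
Op 2: write(P1, v2, 185). refcount(pp2)=2>1 -> COPY to pp4. 5 ppages; refcounts: pp0:2 pp1:2 pp2:1 pp3:2 pp4:1
Op 3: write(P1, v0, 136). refcount(pp0)=2>1 -> COPY to pp5. 6 ppages; refcounts: pp0:1 pp1:2 pp2:1 pp3:2 pp4:1 pp5:1
Op 4: write(P1, v0, 127). refcount(pp5)=1 -> write in place. 6 ppages; refcounts: pp0:1 pp1:2 pp2:1 pp3:2 pp4:1 pp5:1
Op 5: read(P0, v1) -> 23. No state change.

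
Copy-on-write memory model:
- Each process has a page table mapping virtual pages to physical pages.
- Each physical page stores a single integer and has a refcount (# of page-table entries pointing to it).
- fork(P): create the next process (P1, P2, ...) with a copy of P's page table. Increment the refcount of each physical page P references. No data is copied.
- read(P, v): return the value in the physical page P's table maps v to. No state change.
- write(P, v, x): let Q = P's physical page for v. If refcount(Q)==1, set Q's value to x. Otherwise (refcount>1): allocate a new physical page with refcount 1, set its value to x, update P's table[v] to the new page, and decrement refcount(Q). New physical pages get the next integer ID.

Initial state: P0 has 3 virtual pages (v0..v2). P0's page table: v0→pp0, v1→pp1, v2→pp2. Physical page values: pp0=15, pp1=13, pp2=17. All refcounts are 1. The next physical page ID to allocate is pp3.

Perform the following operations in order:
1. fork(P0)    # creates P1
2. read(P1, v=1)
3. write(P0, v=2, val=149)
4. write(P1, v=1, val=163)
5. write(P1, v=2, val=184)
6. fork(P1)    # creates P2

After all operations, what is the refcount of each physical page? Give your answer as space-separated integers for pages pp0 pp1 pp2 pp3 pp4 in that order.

Op 1: fork(P0) -> P1. 3 ppages; refcounts: pp0:2 pp1:2 pp2:2
Op 2: read(P1, v1) -> 13. No state change.
Op 3: write(P0, v2, 149). refcount(pp2)=2>1 -> COPY to pp3. 4 ppages; refcounts: pp0:2 pp1:2 pp2:1 pp3:1
Op 4: write(P1, v1, 163). refcount(pp1)=2>1 -> COPY to pp4. 5 ppages; refcounts: pp0:2 pp1:1 pp2:1 pp3:1 pp4:1
Op 5: write(P1, v2, 184). refcount(pp2)=1 -> write in place. 5 ppages; refcounts: pp0:2 pp1:1 pp2:1 pp3:1 pp4:1
Op 6: fork(P1) -> P2. 5 ppages; refcounts: pp0:3 pp1:1 pp2:2 pp3:1 pp4:2

Answer: 3 1 2 1 2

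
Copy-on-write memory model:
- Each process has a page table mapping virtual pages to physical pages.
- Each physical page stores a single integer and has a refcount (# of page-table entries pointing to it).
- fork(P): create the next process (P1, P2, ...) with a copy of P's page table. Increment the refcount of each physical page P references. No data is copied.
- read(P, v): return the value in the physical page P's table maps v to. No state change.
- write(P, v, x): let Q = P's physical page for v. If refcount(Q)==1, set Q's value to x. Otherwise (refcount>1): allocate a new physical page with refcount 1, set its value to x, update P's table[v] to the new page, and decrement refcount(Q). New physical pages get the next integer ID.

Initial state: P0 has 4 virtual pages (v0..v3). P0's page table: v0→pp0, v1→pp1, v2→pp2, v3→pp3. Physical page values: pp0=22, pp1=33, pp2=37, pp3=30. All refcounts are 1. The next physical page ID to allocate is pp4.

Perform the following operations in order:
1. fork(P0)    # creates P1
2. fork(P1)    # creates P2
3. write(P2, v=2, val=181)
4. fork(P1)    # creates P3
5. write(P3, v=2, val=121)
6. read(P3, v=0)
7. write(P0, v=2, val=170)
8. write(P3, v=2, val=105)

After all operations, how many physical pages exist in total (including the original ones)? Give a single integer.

Op 1: fork(P0) -> P1. 4 ppages; refcounts: pp0:2 pp1:2 pp2:2 pp3:2
Op 2: fork(P1) -> P2. 4 ppages; refcounts: pp0:3 pp1:3 pp2:3 pp3:3
Op 3: write(P2, v2, 181). refcount(pp2)=3>1 -> COPY to pp4. 5 ppages; refcounts: pp0:3 pp1:3 pp2:2 pp3:3 pp4:1
Op 4: fork(P1) -> P3. 5 ppages; refcounts: pp0:4 pp1:4 pp2:3 pp3:4 pp4:1
Op 5: write(P3, v2, 121). refcount(pp2)=3>1 -> COPY to pp5. 6 ppages; refcounts: pp0:4 pp1:4 pp2:2 pp3:4 pp4:1 pp5:1
Op 6: read(P3, v0) -> 22. No state change.
Op 7: write(P0, v2, 170). refcount(pp2)=2>1 -> COPY to pp6. 7 ppages; refcounts: pp0:4 pp1:4 pp2:1 pp3:4 pp4:1 pp5:1 pp6:1
Op 8: write(P3, v2, 105). refcount(pp5)=1 -> write in place. 7 ppages; refcounts: pp0:4 pp1:4 pp2:1 pp3:4 pp4:1 pp5:1 pp6:1

Answer: 7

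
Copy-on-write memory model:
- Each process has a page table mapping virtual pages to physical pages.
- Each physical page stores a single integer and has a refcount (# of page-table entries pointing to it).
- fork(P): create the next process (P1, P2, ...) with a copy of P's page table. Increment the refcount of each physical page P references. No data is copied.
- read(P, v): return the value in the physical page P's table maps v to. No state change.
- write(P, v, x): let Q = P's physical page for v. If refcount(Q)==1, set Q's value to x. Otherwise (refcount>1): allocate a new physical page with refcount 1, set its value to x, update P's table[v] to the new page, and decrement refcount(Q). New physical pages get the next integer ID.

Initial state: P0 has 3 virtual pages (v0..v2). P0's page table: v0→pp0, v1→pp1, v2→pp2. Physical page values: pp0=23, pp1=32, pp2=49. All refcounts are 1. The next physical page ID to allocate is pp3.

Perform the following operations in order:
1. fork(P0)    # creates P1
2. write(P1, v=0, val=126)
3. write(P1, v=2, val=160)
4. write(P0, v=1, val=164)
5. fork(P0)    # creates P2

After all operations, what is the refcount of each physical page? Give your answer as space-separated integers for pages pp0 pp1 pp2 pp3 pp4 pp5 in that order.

Op 1: fork(P0) -> P1. 3 ppages; refcounts: pp0:2 pp1:2 pp2:2
Op 2: write(P1, v0, 126). refcount(pp0)=2>1 -> COPY to pp3. 4 ppages; refcounts: pp0:1 pp1:2 pp2:2 pp3:1
Op 3: write(P1, v2, 160). refcount(pp2)=2>1 -> COPY to pp4. 5 ppages; refcounts: pp0:1 pp1:2 pp2:1 pp3:1 pp4:1
Op 4: write(P0, v1, 164). refcount(pp1)=2>1 -> COPY to pp5. 6 ppages; refcounts: pp0:1 pp1:1 pp2:1 pp3:1 pp4:1 pp5:1
Op 5: fork(P0) -> P2. 6 ppages; refcounts: pp0:2 pp1:1 pp2:2 pp3:1 pp4:1 pp5:2

Answer: 2 1 2 1 1 2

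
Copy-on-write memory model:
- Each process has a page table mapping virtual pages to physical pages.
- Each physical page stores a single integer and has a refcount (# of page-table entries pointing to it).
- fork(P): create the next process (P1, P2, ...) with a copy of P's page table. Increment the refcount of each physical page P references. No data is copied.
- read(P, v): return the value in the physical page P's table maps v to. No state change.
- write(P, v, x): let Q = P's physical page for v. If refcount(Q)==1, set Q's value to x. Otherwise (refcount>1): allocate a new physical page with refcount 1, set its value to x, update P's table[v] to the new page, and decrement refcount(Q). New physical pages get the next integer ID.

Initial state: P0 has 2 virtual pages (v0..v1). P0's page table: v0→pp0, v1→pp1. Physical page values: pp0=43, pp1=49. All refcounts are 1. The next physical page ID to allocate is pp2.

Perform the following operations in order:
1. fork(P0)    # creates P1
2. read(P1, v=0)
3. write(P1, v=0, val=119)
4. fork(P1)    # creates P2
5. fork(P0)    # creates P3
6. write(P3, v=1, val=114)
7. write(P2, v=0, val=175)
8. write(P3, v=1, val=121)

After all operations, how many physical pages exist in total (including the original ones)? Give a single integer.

Op 1: fork(P0) -> P1. 2 ppages; refcounts: pp0:2 pp1:2
Op 2: read(P1, v0) -> 43. No state change.
Op 3: write(P1, v0, 119). refcount(pp0)=2>1 -> COPY to pp2. 3 ppages; refcounts: pp0:1 pp1:2 pp2:1
Op 4: fork(P1) -> P2. 3 ppages; refcounts: pp0:1 pp1:3 pp2:2
Op 5: fork(P0) -> P3. 3 ppages; refcounts: pp0:2 pp1:4 pp2:2
Op 6: write(P3, v1, 114). refcount(pp1)=4>1 -> COPY to pp3. 4 ppages; refcounts: pp0:2 pp1:3 pp2:2 pp3:1
Op 7: write(P2, v0, 175). refcount(pp2)=2>1 -> COPY to pp4. 5 ppages; refcounts: pp0:2 pp1:3 pp2:1 pp3:1 pp4:1
Op 8: write(P3, v1, 121). refcount(pp3)=1 -> write in place. 5 ppages; refcounts: pp0:2 pp1:3 pp2:1 pp3:1 pp4:1

Answer: 5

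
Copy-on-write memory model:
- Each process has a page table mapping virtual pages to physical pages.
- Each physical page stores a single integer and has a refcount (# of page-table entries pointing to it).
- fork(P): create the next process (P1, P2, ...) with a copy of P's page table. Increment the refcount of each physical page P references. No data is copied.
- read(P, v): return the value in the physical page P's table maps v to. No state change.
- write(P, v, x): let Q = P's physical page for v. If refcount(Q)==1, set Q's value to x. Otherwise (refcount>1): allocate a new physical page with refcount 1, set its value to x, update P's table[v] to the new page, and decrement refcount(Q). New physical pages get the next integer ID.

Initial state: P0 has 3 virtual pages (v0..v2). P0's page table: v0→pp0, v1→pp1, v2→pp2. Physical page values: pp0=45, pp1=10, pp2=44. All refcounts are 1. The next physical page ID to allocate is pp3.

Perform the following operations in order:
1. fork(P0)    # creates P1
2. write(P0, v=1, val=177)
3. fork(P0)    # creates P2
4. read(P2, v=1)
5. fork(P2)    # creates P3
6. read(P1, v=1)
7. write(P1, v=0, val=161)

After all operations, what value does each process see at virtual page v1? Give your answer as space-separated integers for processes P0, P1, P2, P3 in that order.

Answer: 177 10 177 177

Derivation:
Op 1: fork(P0) -> P1. 3 ppages; refcounts: pp0:2 pp1:2 pp2:2
Op 2: write(P0, v1, 177). refcount(pp1)=2>1 -> COPY to pp3. 4 ppages; refcounts: pp0:2 pp1:1 pp2:2 pp3:1
Op 3: fork(P0) -> P2. 4 ppages; refcounts: pp0:3 pp1:1 pp2:3 pp3:2
Op 4: read(P2, v1) -> 177. No state change.
Op 5: fork(P2) -> P3. 4 ppages; refcounts: pp0:4 pp1:1 pp2:4 pp3:3
Op 6: read(P1, v1) -> 10. No state change.
Op 7: write(P1, v0, 161). refcount(pp0)=4>1 -> COPY to pp4. 5 ppages; refcounts: pp0:3 pp1:1 pp2:4 pp3:3 pp4:1
P0: v1 -> pp3 = 177
P1: v1 -> pp1 = 10
P2: v1 -> pp3 = 177
P3: v1 -> pp3 = 177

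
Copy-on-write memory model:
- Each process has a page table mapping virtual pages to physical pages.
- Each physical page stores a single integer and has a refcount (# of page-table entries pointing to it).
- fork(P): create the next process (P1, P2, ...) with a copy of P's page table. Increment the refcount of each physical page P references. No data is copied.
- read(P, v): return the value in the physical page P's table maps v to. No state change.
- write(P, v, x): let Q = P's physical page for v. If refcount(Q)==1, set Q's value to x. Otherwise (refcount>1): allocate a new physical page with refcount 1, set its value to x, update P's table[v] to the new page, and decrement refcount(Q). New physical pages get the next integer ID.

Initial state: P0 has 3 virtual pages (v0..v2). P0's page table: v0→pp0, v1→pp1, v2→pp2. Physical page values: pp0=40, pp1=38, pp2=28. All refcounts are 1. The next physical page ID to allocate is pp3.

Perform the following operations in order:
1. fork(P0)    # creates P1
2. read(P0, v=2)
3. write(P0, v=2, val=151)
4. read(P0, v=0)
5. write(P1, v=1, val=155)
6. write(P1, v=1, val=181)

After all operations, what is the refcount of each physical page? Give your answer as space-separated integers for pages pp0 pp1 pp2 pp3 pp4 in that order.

Answer: 2 1 1 1 1

Derivation:
Op 1: fork(P0) -> P1. 3 ppages; refcounts: pp0:2 pp1:2 pp2:2
Op 2: read(P0, v2) -> 28. No state change.
Op 3: write(P0, v2, 151). refcount(pp2)=2>1 -> COPY to pp3. 4 ppages; refcounts: pp0:2 pp1:2 pp2:1 pp3:1
Op 4: read(P0, v0) -> 40. No state change.
Op 5: write(P1, v1, 155). refcount(pp1)=2>1 -> COPY to pp4. 5 ppages; refcounts: pp0:2 pp1:1 pp2:1 pp3:1 pp4:1
Op 6: write(P1, v1, 181). refcount(pp4)=1 -> write in place. 5 ppages; refcounts: pp0:2 pp1:1 pp2:1 pp3:1 pp4:1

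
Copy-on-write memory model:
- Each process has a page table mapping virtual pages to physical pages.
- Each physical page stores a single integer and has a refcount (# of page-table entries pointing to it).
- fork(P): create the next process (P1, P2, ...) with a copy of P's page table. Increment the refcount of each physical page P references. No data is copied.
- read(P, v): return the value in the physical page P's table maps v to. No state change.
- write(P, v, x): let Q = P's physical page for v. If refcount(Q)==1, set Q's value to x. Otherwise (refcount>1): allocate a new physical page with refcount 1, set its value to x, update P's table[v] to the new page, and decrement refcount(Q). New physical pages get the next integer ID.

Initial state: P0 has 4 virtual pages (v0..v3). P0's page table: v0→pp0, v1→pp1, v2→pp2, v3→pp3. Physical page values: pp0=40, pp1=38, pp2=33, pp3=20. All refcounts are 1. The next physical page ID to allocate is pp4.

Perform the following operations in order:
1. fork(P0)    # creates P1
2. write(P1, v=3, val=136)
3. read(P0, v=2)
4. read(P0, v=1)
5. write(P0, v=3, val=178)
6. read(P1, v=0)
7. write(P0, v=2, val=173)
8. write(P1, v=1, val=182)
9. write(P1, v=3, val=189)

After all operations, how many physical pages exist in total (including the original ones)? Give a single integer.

Op 1: fork(P0) -> P1. 4 ppages; refcounts: pp0:2 pp1:2 pp2:2 pp3:2
Op 2: write(P1, v3, 136). refcount(pp3)=2>1 -> COPY to pp4. 5 ppages; refcounts: pp0:2 pp1:2 pp2:2 pp3:1 pp4:1
Op 3: read(P0, v2) -> 33. No state change.
Op 4: read(P0, v1) -> 38. No state change.
Op 5: write(P0, v3, 178). refcount(pp3)=1 -> write in place. 5 ppages; refcounts: pp0:2 pp1:2 pp2:2 pp3:1 pp4:1
Op 6: read(P1, v0) -> 40. No state change.
Op 7: write(P0, v2, 173). refcount(pp2)=2>1 -> COPY to pp5. 6 ppages; refcounts: pp0:2 pp1:2 pp2:1 pp3:1 pp4:1 pp5:1
Op 8: write(P1, v1, 182). refcount(pp1)=2>1 -> COPY to pp6. 7 ppages; refcounts: pp0:2 pp1:1 pp2:1 pp3:1 pp4:1 pp5:1 pp6:1
Op 9: write(P1, v3, 189). refcount(pp4)=1 -> write in place. 7 ppages; refcounts: pp0:2 pp1:1 pp2:1 pp3:1 pp4:1 pp5:1 pp6:1

Answer: 7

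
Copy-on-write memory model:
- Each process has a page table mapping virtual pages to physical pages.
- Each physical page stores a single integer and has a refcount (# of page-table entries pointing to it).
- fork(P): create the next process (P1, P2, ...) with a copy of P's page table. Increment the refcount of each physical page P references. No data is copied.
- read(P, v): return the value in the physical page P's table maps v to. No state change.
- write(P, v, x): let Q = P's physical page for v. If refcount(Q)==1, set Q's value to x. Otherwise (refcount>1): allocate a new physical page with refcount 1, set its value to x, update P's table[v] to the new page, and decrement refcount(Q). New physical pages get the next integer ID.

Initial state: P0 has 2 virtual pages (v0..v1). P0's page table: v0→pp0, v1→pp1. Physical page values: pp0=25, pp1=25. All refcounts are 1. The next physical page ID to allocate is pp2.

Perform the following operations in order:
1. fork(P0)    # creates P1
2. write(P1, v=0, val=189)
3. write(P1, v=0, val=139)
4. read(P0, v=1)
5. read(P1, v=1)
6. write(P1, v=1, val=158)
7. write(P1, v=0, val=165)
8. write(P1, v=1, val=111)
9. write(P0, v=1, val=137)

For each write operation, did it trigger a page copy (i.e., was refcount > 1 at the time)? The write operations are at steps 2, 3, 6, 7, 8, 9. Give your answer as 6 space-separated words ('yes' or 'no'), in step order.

Op 1: fork(P0) -> P1. 2 ppages; refcounts: pp0:2 pp1:2
Op 2: write(P1, v0, 189). refcount(pp0)=2>1 -> COPY to pp2. 3 ppages; refcounts: pp0:1 pp1:2 pp2:1
Op 3: write(P1, v0, 139). refcount(pp2)=1 -> write in place. 3 ppages; refcounts: pp0:1 pp1:2 pp2:1
Op 4: read(P0, v1) -> 25. No state change.
Op 5: read(P1, v1) -> 25. No state change.
Op 6: write(P1, v1, 158). refcount(pp1)=2>1 -> COPY to pp3. 4 ppages; refcounts: pp0:1 pp1:1 pp2:1 pp3:1
Op 7: write(P1, v0, 165). refcount(pp2)=1 -> write in place. 4 ppages; refcounts: pp0:1 pp1:1 pp2:1 pp3:1
Op 8: write(P1, v1, 111). refcount(pp3)=1 -> write in place. 4 ppages; refcounts: pp0:1 pp1:1 pp2:1 pp3:1
Op 9: write(P0, v1, 137). refcount(pp1)=1 -> write in place. 4 ppages; refcounts: pp0:1 pp1:1 pp2:1 pp3:1

yes no yes no no no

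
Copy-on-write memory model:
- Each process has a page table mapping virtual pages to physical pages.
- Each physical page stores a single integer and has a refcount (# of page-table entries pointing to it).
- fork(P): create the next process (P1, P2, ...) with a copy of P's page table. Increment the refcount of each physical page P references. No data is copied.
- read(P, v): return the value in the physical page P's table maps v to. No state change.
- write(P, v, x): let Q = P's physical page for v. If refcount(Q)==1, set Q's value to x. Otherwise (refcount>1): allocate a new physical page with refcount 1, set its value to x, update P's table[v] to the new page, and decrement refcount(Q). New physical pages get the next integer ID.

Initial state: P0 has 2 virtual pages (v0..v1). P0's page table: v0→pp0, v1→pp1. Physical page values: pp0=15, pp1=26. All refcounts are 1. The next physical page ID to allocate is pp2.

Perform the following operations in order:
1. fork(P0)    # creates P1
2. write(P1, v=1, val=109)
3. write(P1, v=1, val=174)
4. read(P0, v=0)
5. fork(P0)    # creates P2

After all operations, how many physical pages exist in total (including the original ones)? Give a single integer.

Answer: 3

Derivation:
Op 1: fork(P0) -> P1. 2 ppages; refcounts: pp0:2 pp1:2
Op 2: write(P1, v1, 109). refcount(pp1)=2>1 -> COPY to pp2. 3 ppages; refcounts: pp0:2 pp1:1 pp2:1
Op 3: write(P1, v1, 174). refcount(pp2)=1 -> write in place. 3 ppages; refcounts: pp0:2 pp1:1 pp2:1
Op 4: read(P0, v0) -> 15. No state change.
Op 5: fork(P0) -> P2. 3 ppages; refcounts: pp0:3 pp1:2 pp2:1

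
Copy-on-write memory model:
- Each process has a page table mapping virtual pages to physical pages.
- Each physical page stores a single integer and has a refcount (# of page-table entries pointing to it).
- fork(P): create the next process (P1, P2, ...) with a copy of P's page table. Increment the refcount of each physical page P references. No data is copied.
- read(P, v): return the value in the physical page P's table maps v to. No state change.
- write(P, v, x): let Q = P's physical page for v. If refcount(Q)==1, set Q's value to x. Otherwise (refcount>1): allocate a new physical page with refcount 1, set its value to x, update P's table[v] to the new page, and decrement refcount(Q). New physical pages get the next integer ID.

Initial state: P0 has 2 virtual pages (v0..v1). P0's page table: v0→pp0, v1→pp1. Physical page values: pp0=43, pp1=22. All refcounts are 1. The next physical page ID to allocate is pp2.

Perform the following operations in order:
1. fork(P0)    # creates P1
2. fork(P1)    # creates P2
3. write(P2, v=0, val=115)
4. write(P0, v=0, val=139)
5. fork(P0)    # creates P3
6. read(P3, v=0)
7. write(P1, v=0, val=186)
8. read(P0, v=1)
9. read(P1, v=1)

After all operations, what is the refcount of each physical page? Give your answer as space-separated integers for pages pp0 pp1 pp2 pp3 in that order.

Answer: 1 4 1 2

Derivation:
Op 1: fork(P0) -> P1. 2 ppages; refcounts: pp0:2 pp1:2
Op 2: fork(P1) -> P2. 2 ppages; refcounts: pp0:3 pp1:3
Op 3: write(P2, v0, 115). refcount(pp0)=3>1 -> COPY to pp2. 3 ppages; refcounts: pp0:2 pp1:3 pp2:1
Op 4: write(P0, v0, 139). refcount(pp0)=2>1 -> COPY to pp3. 4 ppages; refcounts: pp0:1 pp1:3 pp2:1 pp3:1
Op 5: fork(P0) -> P3. 4 ppages; refcounts: pp0:1 pp1:4 pp2:1 pp3:2
Op 6: read(P3, v0) -> 139. No state change.
Op 7: write(P1, v0, 186). refcount(pp0)=1 -> write in place. 4 ppages; refcounts: pp0:1 pp1:4 pp2:1 pp3:2
Op 8: read(P0, v1) -> 22. No state change.
Op 9: read(P1, v1) -> 22. No state change.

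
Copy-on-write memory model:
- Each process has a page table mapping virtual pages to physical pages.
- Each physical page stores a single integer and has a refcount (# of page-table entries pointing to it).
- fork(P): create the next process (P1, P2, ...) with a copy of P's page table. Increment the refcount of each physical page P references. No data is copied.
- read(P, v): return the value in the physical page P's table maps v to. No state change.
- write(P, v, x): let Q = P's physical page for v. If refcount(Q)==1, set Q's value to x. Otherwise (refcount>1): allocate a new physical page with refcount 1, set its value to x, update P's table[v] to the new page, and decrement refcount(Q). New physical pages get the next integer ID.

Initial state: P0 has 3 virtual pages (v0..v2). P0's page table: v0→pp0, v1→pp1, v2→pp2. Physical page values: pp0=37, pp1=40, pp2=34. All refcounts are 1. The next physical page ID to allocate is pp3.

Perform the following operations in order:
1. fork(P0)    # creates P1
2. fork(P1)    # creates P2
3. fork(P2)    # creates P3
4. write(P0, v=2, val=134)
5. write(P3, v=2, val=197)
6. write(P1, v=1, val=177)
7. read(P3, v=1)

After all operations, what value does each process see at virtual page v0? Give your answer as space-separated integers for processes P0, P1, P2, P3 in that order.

Answer: 37 37 37 37

Derivation:
Op 1: fork(P0) -> P1. 3 ppages; refcounts: pp0:2 pp1:2 pp2:2
Op 2: fork(P1) -> P2. 3 ppages; refcounts: pp0:3 pp1:3 pp2:3
Op 3: fork(P2) -> P3. 3 ppages; refcounts: pp0:4 pp1:4 pp2:4
Op 4: write(P0, v2, 134). refcount(pp2)=4>1 -> COPY to pp3. 4 ppages; refcounts: pp0:4 pp1:4 pp2:3 pp3:1
Op 5: write(P3, v2, 197). refcount(pp2)=3>1 -> COPY to pp4. 5 ppages; refcounts: pp0:4 pp1:4 pp2:2 pp3:1 pp4:1
Op 6: write(P1, v1, 177). refcount(pp1)=4>1 -> COPY to pp5. 6 ppages; refcounts: pp0:4 pp1:3 pp2:2 pp3:1 pp4:1 pp5:1
Op 7: read(P3, v1) -> 40. No state change.
P0: v0 -> pp0 = 37
P1: v0 -> pp0 = 37
P2: v0 -> pp0 = 37
P3: v0 -> pp0 = 37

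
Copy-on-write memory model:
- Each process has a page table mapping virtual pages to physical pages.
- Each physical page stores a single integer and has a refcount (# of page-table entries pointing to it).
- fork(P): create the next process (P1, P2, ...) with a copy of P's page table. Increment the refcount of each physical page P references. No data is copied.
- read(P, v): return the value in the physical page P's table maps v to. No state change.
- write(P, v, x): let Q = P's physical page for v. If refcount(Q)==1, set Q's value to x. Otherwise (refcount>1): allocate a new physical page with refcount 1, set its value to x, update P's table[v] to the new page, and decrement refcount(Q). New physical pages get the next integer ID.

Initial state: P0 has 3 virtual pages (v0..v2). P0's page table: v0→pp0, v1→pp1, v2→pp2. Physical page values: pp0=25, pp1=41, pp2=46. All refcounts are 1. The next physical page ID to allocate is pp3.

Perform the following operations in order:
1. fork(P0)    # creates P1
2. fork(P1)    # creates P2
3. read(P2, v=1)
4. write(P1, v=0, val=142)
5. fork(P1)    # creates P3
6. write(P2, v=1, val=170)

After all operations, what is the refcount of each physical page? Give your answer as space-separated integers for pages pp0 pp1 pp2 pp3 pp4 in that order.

Answer: 2 3 4 2 1

Derivation:
Op 1: fork(P0) -> P1. 3 ppages; refcounts: pp0:2 pp1:2 pp2:2
Op 2: fork(P1) -> P2. 3 ppages; refcounts: pp0:3 pp1:3 pp2:3
Op 3: read(P2, v1) -> 41. No state change.
Op 4: write(P1, v0, 142). refcount(pp0)=3>1 -> COPY to pp3. 4 ppages; refcounts: pp0:2 pp1:3 pp2:3 pp3:1
Op 5: fork(P1) -> P3. 4 ppages; refcounts: pp0:2 pp1:4 pp2:4 pp3:2
Op 6: write(P2, v1, 170). refcount(pp1)=4>1 -> COPY to pp4. 5 ppages; refcounts: pp0:2 pp1:3 pp2:4 pp3:2 pp4:1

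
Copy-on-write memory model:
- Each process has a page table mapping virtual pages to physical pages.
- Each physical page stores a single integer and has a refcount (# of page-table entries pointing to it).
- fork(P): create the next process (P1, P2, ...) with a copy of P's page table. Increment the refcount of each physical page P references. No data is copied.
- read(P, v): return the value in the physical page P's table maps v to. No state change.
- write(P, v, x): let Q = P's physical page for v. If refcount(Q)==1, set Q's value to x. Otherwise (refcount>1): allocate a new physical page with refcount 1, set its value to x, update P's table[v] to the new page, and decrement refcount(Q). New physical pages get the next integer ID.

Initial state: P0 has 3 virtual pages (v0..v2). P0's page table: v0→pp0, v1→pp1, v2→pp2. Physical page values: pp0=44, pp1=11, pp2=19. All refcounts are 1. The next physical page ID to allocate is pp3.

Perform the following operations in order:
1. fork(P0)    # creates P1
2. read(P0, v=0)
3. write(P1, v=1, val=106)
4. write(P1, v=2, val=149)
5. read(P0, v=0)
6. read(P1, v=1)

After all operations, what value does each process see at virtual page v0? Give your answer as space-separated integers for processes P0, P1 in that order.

Op 1: fork(P0) -> P1. 3 ppages; refcounts: pp0:2 pp1:2 pp2:2
Op 2: read(P0, v0) -> 44. No state change.
Op 3: write(P1, v1, 106). refcount(pp1)=2>1 -> COPY to pp3. 4 ppages; refcounts: pp0:2 pp1:1 pp2:2 pp3:1
Op 4: write(P1, v2, 149). refcount(pp2)=2>1 -> COPY to pp4. 5 ppages; refcounts: pp0:2 pp1:1 pp2:1 pp3:1 pp4:1
Op 5: read(P0, v0) -> 44. No state change.
Op 6: read(P1, v1) -> 106. No state change.
P0: v0 -> pp0 = 44
P1: v0 -> pp0 = 44

Answer: 44 44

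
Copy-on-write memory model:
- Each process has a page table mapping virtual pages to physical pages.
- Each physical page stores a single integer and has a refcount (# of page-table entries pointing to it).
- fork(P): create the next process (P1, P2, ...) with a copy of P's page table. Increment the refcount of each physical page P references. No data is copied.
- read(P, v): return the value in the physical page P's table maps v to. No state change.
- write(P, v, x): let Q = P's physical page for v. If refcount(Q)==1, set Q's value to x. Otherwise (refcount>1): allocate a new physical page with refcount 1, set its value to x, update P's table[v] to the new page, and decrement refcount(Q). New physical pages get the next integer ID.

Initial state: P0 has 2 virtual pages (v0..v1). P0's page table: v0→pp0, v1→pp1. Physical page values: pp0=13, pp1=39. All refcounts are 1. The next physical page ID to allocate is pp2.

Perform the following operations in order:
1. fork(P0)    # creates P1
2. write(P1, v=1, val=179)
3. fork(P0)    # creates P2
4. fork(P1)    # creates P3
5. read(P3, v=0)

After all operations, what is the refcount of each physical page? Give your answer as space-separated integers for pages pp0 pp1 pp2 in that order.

Op 1: fork(P0) -> P1. 2 ppages; refcounts: pp0:2 pp1:2
Op 2: write(P1, v1, 179). refcount(pp1)=2>1 -> COPY to pp2. 3 ppages; refcounts: pp0:2 pp1:1 pp2:1
Op 3: fork(P0) -> P2. 3 ppages; refcounts: pp0:3 pp1:2 pp2:1
Op 4: fork(P1) -> P3. 3 ppages; refcounts: pp0:4 pp1:2 pp2:2
Op 5: read(P3, v0) -> 13. No state change.

Answer: 4 2 2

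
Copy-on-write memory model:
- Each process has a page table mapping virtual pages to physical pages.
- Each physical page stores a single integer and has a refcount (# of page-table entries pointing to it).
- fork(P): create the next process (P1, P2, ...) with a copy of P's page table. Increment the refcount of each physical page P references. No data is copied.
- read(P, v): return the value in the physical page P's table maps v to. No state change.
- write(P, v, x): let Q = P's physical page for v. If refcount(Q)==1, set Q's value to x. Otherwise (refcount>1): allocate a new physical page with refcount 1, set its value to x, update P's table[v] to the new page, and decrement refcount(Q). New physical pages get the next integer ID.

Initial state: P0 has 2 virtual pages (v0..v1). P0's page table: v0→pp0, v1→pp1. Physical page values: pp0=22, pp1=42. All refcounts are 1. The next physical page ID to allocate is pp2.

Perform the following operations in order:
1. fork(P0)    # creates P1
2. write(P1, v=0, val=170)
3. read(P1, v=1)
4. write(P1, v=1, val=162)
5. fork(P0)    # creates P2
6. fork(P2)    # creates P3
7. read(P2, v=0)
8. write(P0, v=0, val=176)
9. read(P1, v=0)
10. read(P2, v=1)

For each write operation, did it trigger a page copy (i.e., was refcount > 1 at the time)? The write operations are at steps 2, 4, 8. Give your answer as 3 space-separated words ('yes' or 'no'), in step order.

Op 1: fork(P0) -> P1. 2 ppages; refcounts: pp0:2 pp1:2
Op 2: write(P1, v0, 170). refcount(pp0)=2>1 -> COPY to pp2. 3 ppages; refcounts: pp0:1 pp1:2 pp2:1
Op 3: read(P1, v1) -> 42. No state change.
Op 4: write(P1, v1, 162). refcount(pp1)=2>1 -> COPY to pp3. 4 ppages; refcounts: pp0:1 pp1:1 pp2:1 pp3:1
Op 5: fork(P0) -> P2. 4 ppages; refcounts: pp0:2 pp1:2 pp2:1 pp3:1
Op 6: fork(P2) -> P3. 4 ppages; refcounts: pp0:3 pp1:3 pp2:1 pp3:1
Op 7: read(P2, v0) -> 22. No state change.
Op 8: write(P0, v0, 176). refcount(pp0)=3>1 -> COPY to pp4. 5 ppages; refcounts: pp0:2 pp1:3 pp2:1 pp3:1 pp4:1
Op 9: read(P1, v0) -> 170. No state change.
Op 10: read(P2, v1) -> 42. No state change.

yes yes yes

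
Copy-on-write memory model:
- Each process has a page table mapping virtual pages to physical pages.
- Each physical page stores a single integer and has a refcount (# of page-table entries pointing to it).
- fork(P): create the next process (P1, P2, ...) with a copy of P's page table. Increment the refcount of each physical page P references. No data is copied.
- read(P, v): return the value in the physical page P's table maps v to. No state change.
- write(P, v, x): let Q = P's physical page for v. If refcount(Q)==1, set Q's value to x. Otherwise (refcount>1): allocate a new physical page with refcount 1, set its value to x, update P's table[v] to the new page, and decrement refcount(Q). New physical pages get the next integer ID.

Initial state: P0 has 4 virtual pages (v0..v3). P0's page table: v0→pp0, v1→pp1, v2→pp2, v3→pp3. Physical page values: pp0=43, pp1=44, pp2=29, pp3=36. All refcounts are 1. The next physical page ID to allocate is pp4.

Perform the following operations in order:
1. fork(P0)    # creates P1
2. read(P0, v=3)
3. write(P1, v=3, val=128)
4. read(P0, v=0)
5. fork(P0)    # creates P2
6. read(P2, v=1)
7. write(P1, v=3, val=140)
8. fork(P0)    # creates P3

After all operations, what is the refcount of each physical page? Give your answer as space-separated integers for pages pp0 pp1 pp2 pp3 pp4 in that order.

Op 1: fork(P0) -> P1. 4 ppages; refcounts: pp0:2 pp1:2 pp2:2 pp3:2
Op 2: read(P0, v3) -> 36. No state change.
Op 3: write(P1, v3, 128). refcount(pp3)=2>1 -> COPY to pp4. 5 ppages; refcounts: pp0:2 pp1:2 pp2:2 pp3:1 pp4:1
Op 4: read(P0, v0) -> 43. No state change.
Op 5: fork(P0) -> P2. 5 ppages; refcounts: pp0:3 pp1:3 pp2:3 pp3:2 pp4:1
Op 6: read(P2, v1) -> 44. No state change.
Op 7: write(P1, v3, 140). refcount(pp4)=1 -> write in place. 5 ppages; refcounts: pp0:3 pp1:3 pp2:3 pp3:2 pp4:1
Op 8: fork(P0) -> P3. 5 ppages; refcounts: pp0:4 pp1:4 pp2:4 pp3:3 pp4:1

Answer: 4 4 4 3 1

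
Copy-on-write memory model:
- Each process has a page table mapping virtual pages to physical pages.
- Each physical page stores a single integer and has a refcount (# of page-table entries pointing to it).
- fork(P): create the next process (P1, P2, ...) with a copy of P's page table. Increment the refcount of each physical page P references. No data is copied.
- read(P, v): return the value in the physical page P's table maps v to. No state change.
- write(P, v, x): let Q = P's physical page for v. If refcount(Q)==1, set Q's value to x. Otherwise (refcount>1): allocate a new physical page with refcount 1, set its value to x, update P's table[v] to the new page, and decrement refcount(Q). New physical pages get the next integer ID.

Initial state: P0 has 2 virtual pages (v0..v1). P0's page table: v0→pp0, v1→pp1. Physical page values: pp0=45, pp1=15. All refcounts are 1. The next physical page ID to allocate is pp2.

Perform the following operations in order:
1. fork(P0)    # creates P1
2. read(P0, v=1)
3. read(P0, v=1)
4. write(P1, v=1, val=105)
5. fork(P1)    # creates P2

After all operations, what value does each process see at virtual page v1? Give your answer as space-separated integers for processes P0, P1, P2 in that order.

Answer: 15 105 105

Derivation:
Op 1: fork(P0) -> P1. 2 ppages; refcounts: pp0:2 pp1:2
Op 2: read(P0, v1) -> 15. No state change.
Op 3: read(P0, v1) -> 15. No state change.
Op 4: write(P1, v1, 105). refcount(pp1)=2>1 -> COPY to pp2. 3 ppages; refcounts: pp0:2 pp1:1 pp2:1
Op 5: fork(P1) -> P2. 3 ppages; refcounts: pp0:3 pp1:1 pp2:2
P0: v1 -> pp1 = 15
P1: v1 -> pp2 = 105
P2: v1 -> pp2 = 105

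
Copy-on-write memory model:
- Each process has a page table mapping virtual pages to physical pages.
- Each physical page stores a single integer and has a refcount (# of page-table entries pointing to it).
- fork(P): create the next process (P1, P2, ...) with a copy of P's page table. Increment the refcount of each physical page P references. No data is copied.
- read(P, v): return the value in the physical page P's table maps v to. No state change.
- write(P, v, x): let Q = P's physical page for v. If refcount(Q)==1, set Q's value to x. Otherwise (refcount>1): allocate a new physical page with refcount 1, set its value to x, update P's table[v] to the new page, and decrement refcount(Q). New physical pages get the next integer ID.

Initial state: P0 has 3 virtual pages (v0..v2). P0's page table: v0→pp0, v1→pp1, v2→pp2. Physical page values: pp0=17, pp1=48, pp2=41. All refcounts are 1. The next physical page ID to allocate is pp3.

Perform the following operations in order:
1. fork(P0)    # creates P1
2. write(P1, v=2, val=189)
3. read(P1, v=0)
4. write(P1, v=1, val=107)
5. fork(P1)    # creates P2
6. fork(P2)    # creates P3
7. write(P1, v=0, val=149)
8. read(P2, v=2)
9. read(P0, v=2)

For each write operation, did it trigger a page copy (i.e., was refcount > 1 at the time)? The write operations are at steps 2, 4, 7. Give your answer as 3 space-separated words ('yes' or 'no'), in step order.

Op 1: fork(P0) -> P1. 3 ppages; refcounts: pp0:2 pp1:2 pp2:2
Op 2: write(P1, v2, 189). refcount(pp2)=2>1 -> COPY to pp3. 4 ppages; refcounts: pp0:2 pp1:2 pp2:1 pp3:1
Op 3: read(P1, v0) -> 17. No state change.
Op 4: write(P1, v1, 107). refcount(pp1)=2>1 -> COPY to pp4. 5 ppages; refcounts: pp0:2 pp1:1 pp2:1 pp3:1 pp4:1
Op 5: fork(P1) -> P2. 5 ppages; refcounts: pp0:3 pp1:1 pp2:1 pp3:2 pp4:2
Op 6: fork(P2) -> P3. 5 ppages; refcounts: pp0:4 pp1:1 pp2:1 pp3:3 pp4:3
Op 7: write(P1, v0, 149). refcount(pp0)=4>1 -> COPY to pp5. 6 ppages; refcounts: pp0:3 pp1:1 pp2:1 pp3:3 pp4:3 pp5:1
Op 8: read(P2, v2) -> 189. No state change.
Op 9: read(P0, v2) -> 41. No state change.

yes yes yes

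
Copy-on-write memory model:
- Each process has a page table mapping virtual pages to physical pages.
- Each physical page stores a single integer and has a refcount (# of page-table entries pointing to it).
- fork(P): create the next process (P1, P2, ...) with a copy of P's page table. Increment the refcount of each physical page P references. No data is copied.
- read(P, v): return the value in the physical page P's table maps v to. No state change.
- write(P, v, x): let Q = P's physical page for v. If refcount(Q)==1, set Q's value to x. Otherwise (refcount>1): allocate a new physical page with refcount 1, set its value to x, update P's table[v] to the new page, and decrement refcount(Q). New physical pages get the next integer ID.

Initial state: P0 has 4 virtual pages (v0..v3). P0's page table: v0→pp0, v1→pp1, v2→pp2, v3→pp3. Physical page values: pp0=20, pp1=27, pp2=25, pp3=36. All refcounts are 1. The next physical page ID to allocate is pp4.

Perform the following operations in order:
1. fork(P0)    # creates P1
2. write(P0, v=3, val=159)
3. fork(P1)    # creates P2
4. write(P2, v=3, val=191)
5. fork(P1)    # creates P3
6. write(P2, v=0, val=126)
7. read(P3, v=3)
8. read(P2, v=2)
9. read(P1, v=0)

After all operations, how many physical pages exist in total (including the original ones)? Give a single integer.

Answer: 7

Derivation:
Op 1: fork(P0) -> P1. 4 ppages; refcounts: pp0:2 pp1:2 pp2:2 pp3:2
Op 2: write(P0, v3, 159). refcount(pp3)=2>1 -> COPY to pp4. 5 ppages; refcounts: pp0:2 pp1:2 pp2:2 pp3:1 pp4:1
Op 3: fork(P1) -> P2. 5 ppages; refcounts: pp0:3 pp1:3 pp2:3 pp3:2 pp4:1
Op 4: write(P2, v3, 191). refcount(pp3)=2>1 -> COPY to pp5. 6 ppages; refcounts: pp0:3 pp1:3 pp2:3 pp3:1 pp4:1 pp5:1
Op 5: fork(P1) -> P3. 6 ppages; refcounts: pp0:4 pp1:4 pp2:4 pp3:2 pp4:1 pp5:1
Op 6: write(P2, v0, 126). refcount(pp0)=4>1 -> COPY to pp6. 7 ppages; refcounts: pp0:3 pp1:4 pp2:4 pp3:2 pp4:1 pp5:1 pp6:1
Op 7: read(P3, v3) -> 36. No state change.
Op 8: read(P2, v2) -> 25. No state change.
Op 9: read(P1, v0) -> 20. No state change.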